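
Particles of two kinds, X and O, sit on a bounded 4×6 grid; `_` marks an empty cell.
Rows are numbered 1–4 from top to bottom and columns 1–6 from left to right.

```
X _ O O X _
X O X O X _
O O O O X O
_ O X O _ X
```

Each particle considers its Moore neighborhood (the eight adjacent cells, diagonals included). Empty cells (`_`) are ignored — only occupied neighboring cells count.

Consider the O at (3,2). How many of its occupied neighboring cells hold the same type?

4

Occupied neighbors of (3,2): (2,1)=X, (2,2)=O, (2,3)=X, (3,1)=O, (3,3)=O, (4,2)=O, (4,3)=X.
Same type (O): 4 of 7.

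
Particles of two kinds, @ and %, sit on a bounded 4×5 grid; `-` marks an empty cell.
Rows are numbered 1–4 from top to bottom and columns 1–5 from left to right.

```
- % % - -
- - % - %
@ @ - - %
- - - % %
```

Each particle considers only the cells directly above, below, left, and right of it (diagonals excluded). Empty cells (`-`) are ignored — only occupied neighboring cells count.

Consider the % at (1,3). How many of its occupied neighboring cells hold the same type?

Occupied neighbors of (1,3): (2,3)=%, (1,2)=%.
Same type (%): 2 of 2.

2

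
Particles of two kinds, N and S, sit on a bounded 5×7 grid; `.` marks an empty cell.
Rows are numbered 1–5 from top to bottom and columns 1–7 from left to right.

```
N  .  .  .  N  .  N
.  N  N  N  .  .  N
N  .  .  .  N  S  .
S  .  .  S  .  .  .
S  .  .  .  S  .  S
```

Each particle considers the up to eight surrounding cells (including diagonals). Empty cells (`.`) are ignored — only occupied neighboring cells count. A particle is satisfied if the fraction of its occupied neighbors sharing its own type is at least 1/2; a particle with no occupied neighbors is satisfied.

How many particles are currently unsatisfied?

(1,1)N 1/1 ok
(1,5)N 1/1 ok
(1,7)N 1/1 ok
(2,2)N 3/3 ok
(2,3)N 2/2 ok
(2,4)N 3/3 ok
(2,7)N 1/2 ok
(3,1)N 1/2 ok
(3,5)N 1/3 unhappy
(3,6)S 0/2 unhappy
(4,1)S 1/2 ok
(4,4)S 1/2 ok
(5,1)S 1/1 ok
(5,5)S 1/1 ok
(5,7)S 0/0 ok
Unsatisfied: (3,5), (3,6) — 2 in total.

2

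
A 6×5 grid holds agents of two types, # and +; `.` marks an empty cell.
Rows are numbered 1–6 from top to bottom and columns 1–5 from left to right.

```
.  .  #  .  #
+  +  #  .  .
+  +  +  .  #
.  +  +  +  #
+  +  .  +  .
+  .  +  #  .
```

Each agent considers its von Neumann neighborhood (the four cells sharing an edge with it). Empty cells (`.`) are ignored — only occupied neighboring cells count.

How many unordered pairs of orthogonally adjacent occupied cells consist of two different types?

Scan each occupied cell's neighbors to the right and below so each pair is counted once.
Row 1: #(1,3)–#(2,3)=  → 0/1 unlike.
Row 2: +(2,1)–+(2,2)= +(2,1)–+(3,1)= +(2,2)–#(2,3)≠ +(2,2)–+(3,2)= #(2,3)–+(3,3)≠  → 2/5 unlike.
Row 3: +(3,1)–+(3,2)= +(3,2)–+(3,3)= +(3,2)–+(4,2)= +(3,3)–+(4,3)= #(3,5)–#(4,5)=  → 0/5 unlike.
Row 4: +(4,2)–+(4,3)= +(4,2)–+(5,2)= +(4,3)–+(4,4)= +(4,4)–#(4,5)≠ +(4,4)–+(5,4)=  → 1/5 unlike.
Row 5: +(5,1)–+(5,2)= +(5,1)–+(6,1)= +(5,4)–#(6,4)≠  → 1/3 unlike.
Row 6: +(6,3)–#(6,4)≠  → 1/1 unlike.
Total adjacent occupied pairs: 20; unlike-type pairs: 5.

5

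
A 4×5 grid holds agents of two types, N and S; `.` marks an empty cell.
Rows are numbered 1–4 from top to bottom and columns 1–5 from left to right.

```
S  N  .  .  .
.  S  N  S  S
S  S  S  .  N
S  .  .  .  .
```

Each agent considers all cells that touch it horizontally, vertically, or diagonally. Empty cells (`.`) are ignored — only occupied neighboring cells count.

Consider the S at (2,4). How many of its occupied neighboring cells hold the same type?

2

Occupied neighbors of (2,4): (2,3)=N, (2,5)=S, (3,3)=S, (3,5)=N.
Same type (S): 2 of 4.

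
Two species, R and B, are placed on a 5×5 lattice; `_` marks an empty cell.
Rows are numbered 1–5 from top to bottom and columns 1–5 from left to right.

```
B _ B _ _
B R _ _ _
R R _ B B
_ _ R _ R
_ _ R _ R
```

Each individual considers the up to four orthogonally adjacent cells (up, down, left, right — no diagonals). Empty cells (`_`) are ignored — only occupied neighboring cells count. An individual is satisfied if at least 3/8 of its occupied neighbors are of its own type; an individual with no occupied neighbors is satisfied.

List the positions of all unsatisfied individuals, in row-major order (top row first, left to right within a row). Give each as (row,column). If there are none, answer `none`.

(2,1)

(1,1)B 1/1 ok
(1,3)B 0/0 ok
(2,1)B 1/3 unhappy
(2,2)R 1/2 ok
(3,1)R 1/2 ok
(3,2)R 2/2 ok
(3,4)B 1/1 ok
(3,5)B 1/2 ok
(4,3)R 1/1 ok
(4,5)R 1/2 ok
(5,3)R 1/1 ok
(5,5)R 1/1 ok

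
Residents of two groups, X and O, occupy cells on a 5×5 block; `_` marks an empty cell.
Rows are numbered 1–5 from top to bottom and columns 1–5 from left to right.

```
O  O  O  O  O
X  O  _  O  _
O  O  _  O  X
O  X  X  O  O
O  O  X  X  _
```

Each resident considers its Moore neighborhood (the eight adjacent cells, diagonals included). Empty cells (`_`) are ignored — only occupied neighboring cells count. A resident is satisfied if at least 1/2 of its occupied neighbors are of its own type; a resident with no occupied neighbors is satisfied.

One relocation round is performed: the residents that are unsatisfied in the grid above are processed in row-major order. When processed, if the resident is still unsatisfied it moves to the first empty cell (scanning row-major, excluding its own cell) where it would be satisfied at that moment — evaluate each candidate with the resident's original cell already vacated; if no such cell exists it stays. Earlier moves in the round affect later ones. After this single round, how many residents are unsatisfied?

Initially unsatisfied (in order): (2,1), (3,5), (4,2), (4,3), (4,4), (5,2).
  (2,1): no empty cell satisfies it; stays.
  (3,5): no empty cell satisfies it; stays.
  (4,2): no empty cell satisfies it; stays.
  (4,3): no empty cell satisfies it; stays.
  (4,4) → (2,3).
  (5,2) → (2,5).
Resulting grid:
O O O O O
X O O O O
O O _ O X
O X X _ O
O _ X X _
Unsatisfied now: (2,1), (3,5), (4,2), (4,5).

4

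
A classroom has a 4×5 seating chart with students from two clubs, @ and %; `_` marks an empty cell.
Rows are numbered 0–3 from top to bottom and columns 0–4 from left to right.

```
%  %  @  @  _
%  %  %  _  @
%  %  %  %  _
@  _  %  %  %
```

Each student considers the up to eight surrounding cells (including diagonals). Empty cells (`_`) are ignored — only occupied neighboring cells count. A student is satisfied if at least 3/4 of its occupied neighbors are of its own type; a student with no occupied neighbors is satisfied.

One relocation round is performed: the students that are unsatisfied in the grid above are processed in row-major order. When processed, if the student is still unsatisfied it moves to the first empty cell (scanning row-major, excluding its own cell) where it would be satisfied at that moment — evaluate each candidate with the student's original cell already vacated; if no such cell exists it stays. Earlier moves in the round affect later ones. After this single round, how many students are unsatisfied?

3

Initially unsatisfied (in order): (0,2), (0,3), (1,2), (1,4), (3,0).
  (0,2) → (0,4).
  (0,3): no empty cell satisfies it; stays.
  (1,2): now satisfied by earlier moves; stays.
  (1,4): no empty cell satisfies it; stays.
  (3,0): no empty cell satisfies it; stays.
Resulting grid:
% % _ @ @
% % % _ @
% % % % _
@ _ % % %
Unsatisfied now: (0,3), (1,4), (3,0).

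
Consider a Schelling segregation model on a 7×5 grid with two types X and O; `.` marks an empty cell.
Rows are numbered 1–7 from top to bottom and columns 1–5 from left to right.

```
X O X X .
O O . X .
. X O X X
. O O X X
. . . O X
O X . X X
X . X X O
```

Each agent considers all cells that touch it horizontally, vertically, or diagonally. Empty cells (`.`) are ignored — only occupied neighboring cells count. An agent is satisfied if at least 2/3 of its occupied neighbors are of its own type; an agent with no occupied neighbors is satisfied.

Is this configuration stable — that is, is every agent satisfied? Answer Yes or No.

No

(1,1)X 0/3 unhappy
(1,2)O 2/4 unhappy
(1,3)X 2/4 unhappy
(1,4)X 2/2 ok
(2,1)O 2/4 unhappy
(2,2)O 3/6 unhappy
(2,4)X 4/5 ok
(3,2)X 0/5 unhappy
(3,3)O 3/7 unhappy
(3,4)X 4/6 ok
(3,5)X 4/4 ok
(4,2)O 2/3 ok
(4,3)O 3/6 unhappy
(4,4)X 4/7 unhappy
(4,5)X 4/5 ok
(5,4)O 1/6 unhappy
(5,5)X 4/5 ok
(6,1)O 0/2 unhappy
(6,2)X 2/3 ok
(6,4)X 4/6 ok
(6,5)X 3/5 unhappy
(7,1)X 1/2 unhappy
(7,3)X 3/3 ok
(7,4)X 3/4 ok
(7,5)O 0/3 unhappy
For instance (1,1) has only 0/3 same-type neighbors, below 2/3.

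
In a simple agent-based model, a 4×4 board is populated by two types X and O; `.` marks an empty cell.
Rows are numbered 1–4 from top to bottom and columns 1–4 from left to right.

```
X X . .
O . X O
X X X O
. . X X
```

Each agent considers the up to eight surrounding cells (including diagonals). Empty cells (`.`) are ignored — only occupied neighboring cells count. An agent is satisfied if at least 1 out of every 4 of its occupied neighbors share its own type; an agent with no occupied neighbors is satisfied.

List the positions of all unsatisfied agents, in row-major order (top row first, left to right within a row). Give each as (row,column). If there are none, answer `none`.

Row 1: (1,1)X 1/2 ok · (1,2)X 2/3 ok
Row 2: (2,1)O 0/4 unhappy · (2,3)X 3/5 ok · (2,4)O 1/3 ok
Row 3: (3,1)X 1/2 ok · (3,2)X 4/5 ok · (3,3)X 4/6 ok · (3,4)O 1/5 unhappy
Row 4: (4,3)X 3/4 ok · (4,4)X 2/3 ok

(2,1), (3,4)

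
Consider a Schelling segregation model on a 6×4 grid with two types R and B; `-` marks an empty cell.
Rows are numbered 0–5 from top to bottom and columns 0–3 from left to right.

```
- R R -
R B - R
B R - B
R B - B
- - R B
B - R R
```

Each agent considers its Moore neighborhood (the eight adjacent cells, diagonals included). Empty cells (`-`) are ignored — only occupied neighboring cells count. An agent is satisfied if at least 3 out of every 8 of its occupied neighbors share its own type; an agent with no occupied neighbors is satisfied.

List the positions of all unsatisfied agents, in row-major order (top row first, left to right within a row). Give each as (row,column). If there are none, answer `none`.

Row 0: (0,1)R 2/3 ✓ · (0,2)R 2/3 ✓
Row 1: (1,0)R 2/4 ✓ · (1,1)B 1/5 ✗ · (1,3)R 1/2 ✓
Row 2: (2,0)B 2/5 ✓ · (2,1)R 2/5 ✓ · (2,3)B 1/2 ✓
Row 3: (3,0)R 1/3 ✗ · (3,1)B 1/4 ✗ · (3,3)B 2/3 ✓
Row 4: (4,2)R 2/5 ✓ · (4,3)B 1/4 ✗
Row 5: (5,0)B 0/0 ✓ · (5,2)R 2/3 ✓ · (5,3)R 2/3 ✓

(1,1), (3,0), (3,1), (4,3)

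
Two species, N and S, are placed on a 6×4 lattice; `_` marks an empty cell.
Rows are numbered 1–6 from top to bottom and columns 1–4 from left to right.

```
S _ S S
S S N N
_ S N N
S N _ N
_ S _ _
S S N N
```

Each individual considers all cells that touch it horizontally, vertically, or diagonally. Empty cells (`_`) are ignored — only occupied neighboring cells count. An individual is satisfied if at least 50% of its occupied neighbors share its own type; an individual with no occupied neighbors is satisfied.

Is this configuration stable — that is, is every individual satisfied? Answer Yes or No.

(1,1)S 2/2 ok
(1,3)S 2/4 ok
(1,4)S 1/3 unhappy
(2,1)S 3/3 ok
(2,2)S 4/6 ok
(2,3)N 3/7 unhappy
(2,4)N 3/5 ok
(3,2)S 3/6 ok
(3,3)N 5/7 ok
(3,4)N 4/4 ok
(4,1)S 2/3 ok
(4,2)N 1/4 unhappy
(4,4)N 2/2 ok
(5,2)S 3/5 ok
(6,1)S 2/2 ok
(6,2)S 2/3 ok
(6,3)N 1/3 unhappy
(6,4)N 1/1 ok
For instance (1,4) has only 1/3 same-type neighbors, below 1/2.

No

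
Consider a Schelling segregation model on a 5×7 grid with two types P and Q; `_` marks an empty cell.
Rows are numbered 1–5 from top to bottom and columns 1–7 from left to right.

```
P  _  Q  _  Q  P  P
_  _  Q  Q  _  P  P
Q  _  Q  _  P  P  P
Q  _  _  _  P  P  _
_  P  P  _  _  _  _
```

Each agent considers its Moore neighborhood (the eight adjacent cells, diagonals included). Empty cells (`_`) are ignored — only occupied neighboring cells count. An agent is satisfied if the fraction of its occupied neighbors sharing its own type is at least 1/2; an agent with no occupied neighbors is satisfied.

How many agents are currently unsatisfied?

1

(1,1)P 0/0 ok
(1,3)Q 2/2 ok
(1,5)Q 1/3 unhappy
(1,6)P 3/4 ok
(1,7)P 3/3 ok
(2,3)Q 3/3 ok
(2,4)Q 4/5 ok
(2,6)P 6/7 ok
(2,7)P 5/5 ok
(3,1)Q 1/1 ok
(3,3)Q 2/2 ok
(3,5)P 4/5 ok
(3,6)P 6/6 ok
(3,7)P 4/4 ok
(4,1)Q 1/2 ok
(4,5)P 3/3 ok
(4,6)P 4/4 ok
(5,2)P 1/2 ok
(5,3)P 1/1 ok
Unsatisfied: (1,5) — 1 in total.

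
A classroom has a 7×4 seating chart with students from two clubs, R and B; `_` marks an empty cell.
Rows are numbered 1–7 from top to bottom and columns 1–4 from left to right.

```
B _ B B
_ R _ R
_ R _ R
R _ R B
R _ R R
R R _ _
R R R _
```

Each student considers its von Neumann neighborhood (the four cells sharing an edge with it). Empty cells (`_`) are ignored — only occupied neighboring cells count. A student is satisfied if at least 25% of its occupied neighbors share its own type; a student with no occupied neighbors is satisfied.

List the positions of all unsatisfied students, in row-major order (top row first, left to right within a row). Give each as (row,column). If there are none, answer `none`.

(4,4)

(1,1)B 0/0 satisfied
(1,3)B 1/1 satisfied
(1,4)B 1/2 satisfied
(2,2)R 1/1 satisfied
(2,4)R 1/2 satisfied
(3,2)R 1/1 satisfied
(3,4)R 1/2 satisfied
(4,1)R 1/1 satisfied
(4,3)R 1/2 satisfied
(4,4)B 0/3 not
(5,1)R 2/2 satisfied
(5,3)R 2/2 satisfied
(5,4)R 1/2 satisfied
(6,1)R 3/3 satisfied
(6,2)R 2/2 satisfied
(7,1)R 2/2 satisfied
(7,2)R 3/3 satisfied
(7,3)R 1/1 satisfied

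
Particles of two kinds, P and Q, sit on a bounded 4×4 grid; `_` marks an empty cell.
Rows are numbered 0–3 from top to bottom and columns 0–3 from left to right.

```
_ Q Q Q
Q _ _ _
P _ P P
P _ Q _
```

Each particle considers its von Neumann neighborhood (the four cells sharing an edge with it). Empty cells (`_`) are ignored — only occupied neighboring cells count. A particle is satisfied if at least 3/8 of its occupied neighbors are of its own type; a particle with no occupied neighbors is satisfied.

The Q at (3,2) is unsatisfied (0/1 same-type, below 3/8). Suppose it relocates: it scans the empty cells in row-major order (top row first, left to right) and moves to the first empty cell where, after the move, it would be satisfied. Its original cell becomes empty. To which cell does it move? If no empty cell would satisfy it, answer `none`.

Vacating (3,2). Empty cells in order:
  (0,0): 2/2 same-type → satisfied — stop here.

(0,0)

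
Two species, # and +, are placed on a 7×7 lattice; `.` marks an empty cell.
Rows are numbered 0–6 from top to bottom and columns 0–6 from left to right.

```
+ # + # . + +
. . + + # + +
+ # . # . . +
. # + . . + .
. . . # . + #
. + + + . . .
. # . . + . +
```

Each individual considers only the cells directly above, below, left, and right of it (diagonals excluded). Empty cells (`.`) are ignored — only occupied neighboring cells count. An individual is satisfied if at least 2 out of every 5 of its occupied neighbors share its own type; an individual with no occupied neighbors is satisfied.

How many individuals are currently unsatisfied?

(0,0)+ 0/1 unhappy
(0,1)# 0/2 unhappy
(0,2)+ 1/3 unhappy
(0,3)# 0/2 unhappy
(0,5)+ 2/2 ok
(0,6)+ 2/2 ok
(1,2)+ 2/2 ok
(1,3)+ 1/4 unhappy
(1,4)# 0/2 unhappy
(1,5)+ 2/3 ok
(1,6)+ 3/3 ok
(2,0)+ 0/1 unhappy
(2,1)# 1/2 ok
(2,3)# 0/1 unhappy
(2,6)+ 1/1 ok
(3,1)# 1/2 ok
(3,2)+ 0/1 unhappy
(3,5)+ 1/1 ok
(4,3)# 0/1 unhappy
(4,5)+ 1/2 ok
(4,6)# 0/1 unhappy
(5,1)+ 1/2 ok
(5,2)+ 2/2 ok
(5,3)+ 1/2 ok
(6,1)# 0/1 unhappy
(6,4)+ 0/0 ok
(6,6)+ 0/0 ok
Unsatisfied: (0,0), (0,1), (0,2), (0,3), (1,3), (1,4), (2,0), (2,3), (3,2), (4,3), (4,6), (6,1) — 12 in total.

12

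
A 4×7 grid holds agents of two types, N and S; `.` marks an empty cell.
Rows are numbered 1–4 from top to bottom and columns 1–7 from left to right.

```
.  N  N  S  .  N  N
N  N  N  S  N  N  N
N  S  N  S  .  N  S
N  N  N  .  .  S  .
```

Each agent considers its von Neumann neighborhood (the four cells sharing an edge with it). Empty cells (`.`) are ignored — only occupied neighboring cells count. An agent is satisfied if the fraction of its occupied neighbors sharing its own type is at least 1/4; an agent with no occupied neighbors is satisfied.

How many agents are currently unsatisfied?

Row 1: (1,2)N 2/2 satisfied · (1,3)N 2/3 satisfied · (1,4)S 1/2 satisfied · (1,6)N 2/2 satisfied · (1,7)N 2/2 satisfied
Row 2: (2,1)N 2/2 satisfied · (2,2)N 3/4 satisfied · (2,3)N 3/4 satisfied · (2,4)S 2/4 satisfied · (2,5)N 1/2 satisfied · (2,6)N 4/4 satisfied · (2,7)N 2/3 satisfied
Row 3: (3,1)N 2/3 satisfied · (3,2)S 0/4 not · (3,3)N 2/4 satisfied · (3,4)S 1/2 satisfied · (3,6)N 1/3 satisfied · (3,7)S 0/2 not
Row 4: (4,1)N 2/2 satisfied · (4,2)N 2/3 satisfied · (4,3)N 2/2 satisfied · (4,6)S 0/1 not
Unsatisfied: (3,2), (3,7), (4,6) — 3 in total.

3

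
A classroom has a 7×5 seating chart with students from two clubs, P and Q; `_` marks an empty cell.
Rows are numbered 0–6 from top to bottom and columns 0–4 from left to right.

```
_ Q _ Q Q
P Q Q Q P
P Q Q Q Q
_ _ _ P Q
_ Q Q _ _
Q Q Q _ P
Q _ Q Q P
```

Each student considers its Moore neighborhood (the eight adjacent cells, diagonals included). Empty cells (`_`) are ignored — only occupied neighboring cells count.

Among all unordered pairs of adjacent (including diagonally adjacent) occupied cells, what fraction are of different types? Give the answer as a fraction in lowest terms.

17/54

Scan each occupied cell's neighbors to the right and below (and the two forward diagonals) so each pair is counted once.
From row 0: 3 unlike of 9 pairs (running 3/9).
From row 1: 6 unlike of 17 pairs (running 9/26).
From row 2: 4 unlike of 9 pairs (running 13/35).
From row 3: 2 unlike of 2 pairs (running 15/37).
From row 4: 0 unlike of 6 pairs (running 15/43).
From row 5: 1 unlike of 9 pairs (running 16/52).
From row 6: 1 unlike of 2 pairs (running 17/54).
Total adjacent occupied pairs: 54; unlike-type pairs: 17.
17/54 is already in lowest terms.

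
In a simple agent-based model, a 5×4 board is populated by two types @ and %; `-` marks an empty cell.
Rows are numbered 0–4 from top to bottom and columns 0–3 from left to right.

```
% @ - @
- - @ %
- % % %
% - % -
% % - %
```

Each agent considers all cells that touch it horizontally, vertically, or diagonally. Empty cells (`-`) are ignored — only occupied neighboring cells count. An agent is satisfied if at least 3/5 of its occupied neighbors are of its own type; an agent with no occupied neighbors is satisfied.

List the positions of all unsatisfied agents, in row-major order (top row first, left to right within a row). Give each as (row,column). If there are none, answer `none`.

(0,0), (0,1), (0,3), (1,2), (1,3)

Row 0: (0,0)% 0/1 not · (0,1)@ 1/2 not · (0,3)@ 1/2 not
Row 1: (1,2)@ 2/6 not · (1,3)% 2/4 not
Row 2: (2,1)% 3/4 satisfied · (2,2)% 4/5 satisfied · (2,3)% 3/4 satisfied
Row 3: (3,0)% 3/3 satisfied · (3,2)% 5/5 satisfied
Row 4: (4,0)% 2/2 satisfied · (4,1)% 3/3 satisfied · (4,3)% 1/1 satisfied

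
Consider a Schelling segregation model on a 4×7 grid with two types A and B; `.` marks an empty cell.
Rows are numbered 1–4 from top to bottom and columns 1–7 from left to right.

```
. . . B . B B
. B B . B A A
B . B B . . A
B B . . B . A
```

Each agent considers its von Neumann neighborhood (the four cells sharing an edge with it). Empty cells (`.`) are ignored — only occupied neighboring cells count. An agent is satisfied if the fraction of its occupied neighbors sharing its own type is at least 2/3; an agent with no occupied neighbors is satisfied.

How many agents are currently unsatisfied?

4

Row 1: (1,4)B 0/0 ✓ · (1,6)B 1/2 ✗ · (1,7)B 1/2 ✗
Row 2: (2,2)B 1/1 ✓ · (2,3)B 2/2 ✓ · (2,5)B 0/1 ✗ · (2,6)A 1/3 ✗ · (2,7)A 2/3 ✓
Row 3: (3,1)B 1/1 ✓ · (3,3)B 2/2 ✓ · (3,4)B 1/1 ✓ · (3,7)A 2/2 ✓
Row 4: (4,1)B 2/2 ✓ · (4,2)B 1/1 ✓ · (4,5)B 0/0 ✓ · (4,7)A 1/1 ✓
Unsatisfied: (1,6), (1,7), (2,5), (2,6) — 4 in total.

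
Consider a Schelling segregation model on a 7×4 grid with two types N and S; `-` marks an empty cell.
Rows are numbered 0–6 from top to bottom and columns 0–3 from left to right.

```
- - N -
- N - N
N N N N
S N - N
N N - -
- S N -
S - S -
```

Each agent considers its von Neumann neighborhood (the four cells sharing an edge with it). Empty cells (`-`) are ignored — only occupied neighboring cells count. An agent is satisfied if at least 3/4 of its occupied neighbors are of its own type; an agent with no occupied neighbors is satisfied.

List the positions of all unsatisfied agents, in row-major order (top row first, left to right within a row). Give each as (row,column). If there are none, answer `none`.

(2,0), (3,0), (3,1), (4,0), (4,1), (5,1), (5,2), (6,2)

Row 0: (0,2)N 0/0 satisfied
Row 1: (1,1)N 1/1 satisfied · (1,3)N 1/1 satisfied
Row 2: (2,0)N 1/2 not · (2,1)N 4/4 satisfied · (2,2)N 2/2 satisfied · (2,3)N 3/3 satisfied
Row 3: (3,0)S 0/3 not · (3,1)N 2/3 not · (3,3)N 1/1 satisfied
Row 4: (4,0)N 1/2 not · (4,1)N 2/3 not
Row 5: (5,1)S 0/2 not · (5,2)N 0/2 not
Row 6: (6,0)S 0/0 satisfied · (6,2)S 0/1 not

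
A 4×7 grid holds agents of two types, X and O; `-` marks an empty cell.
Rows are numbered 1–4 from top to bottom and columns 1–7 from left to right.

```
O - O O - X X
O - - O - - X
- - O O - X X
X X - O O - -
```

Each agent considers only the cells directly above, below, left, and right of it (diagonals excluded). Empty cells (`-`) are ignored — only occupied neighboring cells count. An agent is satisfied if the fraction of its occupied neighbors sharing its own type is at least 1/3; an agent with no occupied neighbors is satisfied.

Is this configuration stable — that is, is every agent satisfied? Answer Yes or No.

Yes

Row 1: (1,1)O 1/1 satisfied · (1,3)O 1/1 satisfied · (1,4)O 2/2 satisfied · (1,6)X 1/1 satisfied · (1,7)X 2/2 satisfied
Row 2: (2,1)O 1/1 satisfied · (2,4)O 2/2 satisfied · (2,7)X 2/2 satisfied
Row 3: (3,3)O 1/1 satisfied · (3,4)O 3/3 satisfied · (3,6)X 1/1 satisfied · (3,7)X 2/2 satisfied
Row 4: (4,1)X 1/1 satisfied · (4,2)X 1/1 satisfied · (4,4)O 2/2 satisfied · (4,5)O 1/1 satisfied
All meet the threshold, so the configuration is stable.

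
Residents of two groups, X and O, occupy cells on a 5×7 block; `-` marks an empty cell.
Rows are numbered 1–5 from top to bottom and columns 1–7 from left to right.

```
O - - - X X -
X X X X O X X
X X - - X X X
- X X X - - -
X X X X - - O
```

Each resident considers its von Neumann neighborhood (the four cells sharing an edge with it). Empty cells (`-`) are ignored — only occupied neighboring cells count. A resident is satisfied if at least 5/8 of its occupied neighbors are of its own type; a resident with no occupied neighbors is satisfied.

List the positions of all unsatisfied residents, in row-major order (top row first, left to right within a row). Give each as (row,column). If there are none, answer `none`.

Row 1: (1,1)O 0/1 unhappy · (1,5)X 1/2 unhappy · (1,6)X 2/2 ok
Row 2: (2,1)X 2/3 ok · (2,2)X 3/3 ok · (2,3)X 2/2 ok · (2,4)X 1/2 unhappy · (2,5)O 0/4 unhappy · (2,6)X 3/4 ok · (2,7)X 2/2 ok
Row 3: (3,1)X 2/2 ok · (3,2)X 3/3 ok · (3,5)X 1/2 unhappy · (3,6)X 3/3 ok · (3,7)X 2/2 ok
Row 4: (4,2)X 3/3 ok · (4,3)X 3/3 ok · (4,4)X 2/2 ok
Row 5: (5,1)X 1/1 ok · (5,2)X 3/3 ok · (5,3)X 3/3 ok · (5,4)X 2/2 ok · (5,7)O 0/0 ok

(1,1), (1,5), (2,4), (2,5), (3,5)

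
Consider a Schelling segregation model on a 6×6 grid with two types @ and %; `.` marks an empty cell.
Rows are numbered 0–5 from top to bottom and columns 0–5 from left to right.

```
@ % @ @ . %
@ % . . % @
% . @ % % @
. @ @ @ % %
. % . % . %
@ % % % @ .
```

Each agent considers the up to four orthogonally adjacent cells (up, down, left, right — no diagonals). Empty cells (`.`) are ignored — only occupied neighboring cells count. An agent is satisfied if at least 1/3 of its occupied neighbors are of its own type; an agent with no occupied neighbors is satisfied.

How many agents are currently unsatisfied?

(0,0)@ 1/2 ✓
(0,1)% 1/3 ✓
(0,2)@ 1/2 ✓
(0,3)@ 1/1 ✓
(0,5)% 0/1 ✗
(1,0)@ 1/3 ✓
(1,1)% 1/2 ✓
(1,4)% 1/2 ✓
(1,5)@ 1/3 ✓
(2,0)% 0/1 ✗
(2,2)@ 1/2 ✓
(2,3)% 1/3 ✓
(2,4)% 3/4 ✓
(2,5)@ 1/3 ✓
(3,1)@ 1/2 ✓
(3,2)@ 3/3 ✓
(3,3)@ 1/4 ✗
(3,4)% 2/3 ✓
(3,5)% 2/3 ✓
(4,1)% 1/2 ✓
(4,3)% 1/2 ✓
(4,5)% 1/1 ✓
(5,0)@ 0/1 ✗
(5,1)% 2/3 ✓
(5,2)% 2/2 ✓
(5,3)% 2/3 ✓
(5,4)@ 0/1 ✗
Unsatisfied: (0,5), (2,0), (3,3), (5,0), (5,4) — 5 in total.

5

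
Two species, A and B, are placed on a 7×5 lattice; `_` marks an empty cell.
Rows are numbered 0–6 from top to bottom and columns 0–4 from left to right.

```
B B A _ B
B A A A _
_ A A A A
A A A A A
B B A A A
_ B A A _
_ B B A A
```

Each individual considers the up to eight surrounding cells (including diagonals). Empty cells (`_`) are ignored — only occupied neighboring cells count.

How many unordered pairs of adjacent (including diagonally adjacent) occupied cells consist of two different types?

Scan each occupied cell's neighbors to the right and below (and the two forward diagonals) so each pair is counted once.
From row 0: 5 unlike of 11 pairs (running 5/11).
From row 1: 2 unlike of 12 pairs (running 7/23).
From row 2: 0 unlike of 14 pairs (running 7/37).
From row 3: 5 unlike of 17 pairs (running 12/54).
From row 4: 3 unlike of 13 pairs (running 15/67).
From row 5: 4 unlike of 10 pairs (running 19/77).
From row 6: 1 unlike of 3 pairs (running 20/80).
Total adjacent occupied pairs: 80; unlike-type pairs: 20.

20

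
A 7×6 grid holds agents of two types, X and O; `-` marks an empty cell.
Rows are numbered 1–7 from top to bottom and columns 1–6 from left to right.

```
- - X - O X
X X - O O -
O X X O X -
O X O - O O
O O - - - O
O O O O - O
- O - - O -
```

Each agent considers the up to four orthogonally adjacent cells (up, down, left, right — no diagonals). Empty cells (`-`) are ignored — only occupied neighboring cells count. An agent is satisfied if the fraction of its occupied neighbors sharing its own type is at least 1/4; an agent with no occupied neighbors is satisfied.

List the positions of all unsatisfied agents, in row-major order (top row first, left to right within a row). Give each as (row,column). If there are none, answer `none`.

Row 1: (1,3)X 0/0 satisfied · (1,5)O 1/2 satisfied · (1,6)X 0/1 not
Row 2: (2,1)X 1/2 satisfied · (2,2)X 2/2 satisfied · (2,4)O 2/2 satisfied · (2,5)O 2/3 satisfied
Row 3: (3,1)O 1/3 satisfied · (3,2)X 3/4 satisfied · (3,3)X 1/3 satisfied · (3,4)O 1/3 satisfied · (3,5)X 0/3 not
Row 4: (4,1)O 2/3 satisfied · (4,2)X 1/4 satisfied · (4,3)O 0/2 not · (4,5)O 1/2 satisfied · (4,6)O 2/2 satisfied
Row 5: (5,1)O 3/3 satisfied · (5,2)O 2/3 satisfied · (5,6)O 2/2 satisfied
Row 6: (6,1)O 2/2 satisfied · (6,2)O 4/4 satisfied · (6,3)O 2/2 satisfied · (6,4)O 1/1 satisfied · (6,6)O 1/1 satisfied
Row 7: (7,2)O 1/1 satisfied · (7,5)O 0/0 satisfied

(1,6), (3,5), (4,3)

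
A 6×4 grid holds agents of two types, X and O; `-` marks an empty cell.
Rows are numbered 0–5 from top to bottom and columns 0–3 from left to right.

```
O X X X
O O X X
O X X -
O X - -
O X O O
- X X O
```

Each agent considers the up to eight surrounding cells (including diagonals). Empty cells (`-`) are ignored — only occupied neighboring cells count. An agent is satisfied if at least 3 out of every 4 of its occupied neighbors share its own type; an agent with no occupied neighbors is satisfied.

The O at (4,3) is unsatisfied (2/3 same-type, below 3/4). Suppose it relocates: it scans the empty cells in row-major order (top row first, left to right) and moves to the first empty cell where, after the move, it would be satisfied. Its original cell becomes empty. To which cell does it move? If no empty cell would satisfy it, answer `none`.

none

Vacating (4,3). Empty cells in order:
  (2,3): 0/3 same-type → still unsatisfied.
  (3,2): 1/5 same-type → still unsatisfied.
  (3,3): 1/2 same-type → still unsatisfied.
  (5,0): 1/3 same-type → still unsatisfied.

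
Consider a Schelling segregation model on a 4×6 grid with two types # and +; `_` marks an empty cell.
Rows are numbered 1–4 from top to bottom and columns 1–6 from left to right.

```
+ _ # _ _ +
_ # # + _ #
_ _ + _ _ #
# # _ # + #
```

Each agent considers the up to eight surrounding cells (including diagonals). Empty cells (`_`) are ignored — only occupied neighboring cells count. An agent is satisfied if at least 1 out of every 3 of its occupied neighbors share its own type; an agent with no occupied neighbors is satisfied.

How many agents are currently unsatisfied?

5

Row 1: (1,1)+ 0/1 not · (1,3)# 2/3 satisfied · (1,6)+ 0/1 not
Row 2: (2,2)# 2/4 satisfied · (2,3)# 2/4 satisfied · (2,4)+ 1/3 satisfied · (2,6)# 1/2 satisfied
Row 3: (3,3)+ 1/5 not · (3,6)# 2/3 satisfied
Row 4: (4,1)# 1/1 satisfied · (4,2)# 1/2 satisfied · (4,4)# 0/2 not · (4,5)+ 0/3 not · (4,6)# 1/2 satisfied
Unsatisfied: (1,1), (1,6), (3,3), (4,4), (4,5) — 5 in total.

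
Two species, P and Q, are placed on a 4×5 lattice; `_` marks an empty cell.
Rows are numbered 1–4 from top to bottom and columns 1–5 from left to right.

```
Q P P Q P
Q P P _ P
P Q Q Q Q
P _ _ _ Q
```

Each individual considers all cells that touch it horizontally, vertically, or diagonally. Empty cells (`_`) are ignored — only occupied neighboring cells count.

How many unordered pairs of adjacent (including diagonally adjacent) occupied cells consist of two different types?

18

Scan each occupied cell's neighbors to the right and below (and the two forward diagonals) so each pair is counted once.
From row 1: 7 unlike of 14 pairs (running 7/14).
From row 2: 9 unlike of 12 pairs (running 16/26).
From row 3: 2 unlike of 8 pairs (running 18/34).
Total adjacent occupied pairs: 34; unlike-type pairs: 18.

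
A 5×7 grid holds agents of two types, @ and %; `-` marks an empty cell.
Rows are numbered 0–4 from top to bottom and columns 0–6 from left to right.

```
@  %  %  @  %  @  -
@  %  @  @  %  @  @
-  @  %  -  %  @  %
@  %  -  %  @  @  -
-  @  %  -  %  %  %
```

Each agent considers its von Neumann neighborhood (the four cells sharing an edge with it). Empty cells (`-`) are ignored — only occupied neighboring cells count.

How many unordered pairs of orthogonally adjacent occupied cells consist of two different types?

23

Scan each occupied cell's neighbors to the right and below so each pair is counted once.
From row 0: 5 unlike of 11 pairs (running 5/11).
From row 1: 7 unlike of 11 pairs (running 12/22).
From row 2: 5 unlike of 6 pairs (running 17/28).
From row 3: 5 unlike of 6 pairs (running 22/34).
From row 4: 1 unlike of 3 pairs (running 23/37).
Total adjacent occupied pairs: 37; unlike-type pairs: 23.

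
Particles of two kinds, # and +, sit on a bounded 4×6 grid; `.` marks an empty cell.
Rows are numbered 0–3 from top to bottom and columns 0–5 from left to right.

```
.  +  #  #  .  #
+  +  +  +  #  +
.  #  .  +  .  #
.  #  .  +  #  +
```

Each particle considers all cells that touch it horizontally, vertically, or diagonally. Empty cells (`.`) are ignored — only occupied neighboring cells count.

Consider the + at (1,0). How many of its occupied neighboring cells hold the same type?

2

Occupied neighbors of (1,0): (0,1)=+, (1,1)=+, (2,1)=#.
Same type (+): 2 of 3.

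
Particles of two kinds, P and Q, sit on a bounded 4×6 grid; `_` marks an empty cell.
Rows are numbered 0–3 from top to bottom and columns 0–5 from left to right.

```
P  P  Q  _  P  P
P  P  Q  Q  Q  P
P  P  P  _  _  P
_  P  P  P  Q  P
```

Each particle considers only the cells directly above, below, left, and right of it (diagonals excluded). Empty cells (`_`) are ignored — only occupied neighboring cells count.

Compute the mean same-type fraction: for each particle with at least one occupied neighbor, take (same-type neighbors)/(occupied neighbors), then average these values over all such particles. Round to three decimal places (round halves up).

0.729

Row 0: (0,0)P 2/2 · (0,1)P 2/3 · (0,2)Q 1/2 · (0,4)P 1/2 · (0,5)P 2/2
Row 1: (1,0)P 3/3 · (1,1)P 3/4 · (1,2)Q 2/4 · (1,3)Q 2/2 · (1,4)Q 1/3 · (1,5)P 2/3
Row 2: (2,0)P 2/2 · (2,1)P 4/4 · (2,2)P 2/3 · (2,5)P 2/2
Row 3: (3,1)P 2/2 · (3,2)P 3/3 · (3,3)P 1/2 · (3,4)Q 0/2 · (3,5)P 1/2
Sum over 20 particles: 2/2 + 2/3 + 1/2 + 1/2 + 2/2 + 3/3 + 3/4 + 2/4 + 2/2 + 1/3 + 2/3 + 2/2 + 4/4 + 2/3 + 2/2 + 2/2 + 3/3 + 1/2 + 0/2 + 1/2 = 175/12; mean = 175/12 ÷ 20 = 35/48 = 0.729166… → 0.729.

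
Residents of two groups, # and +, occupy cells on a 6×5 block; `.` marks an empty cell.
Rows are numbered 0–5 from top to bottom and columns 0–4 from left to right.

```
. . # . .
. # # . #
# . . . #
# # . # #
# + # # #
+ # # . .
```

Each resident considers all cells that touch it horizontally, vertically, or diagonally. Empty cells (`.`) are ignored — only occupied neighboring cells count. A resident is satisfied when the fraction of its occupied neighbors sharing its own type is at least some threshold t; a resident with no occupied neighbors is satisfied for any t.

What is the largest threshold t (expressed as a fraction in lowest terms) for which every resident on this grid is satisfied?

(0,2)# 2/2
(1,1)# 3/3
(1,2)# 2/2
(1,4)# 1/1
(2,0)# 3/3
(2,4)# 3/3
(3,0)# 3/4
(3,1)# 4/5
(3,3)# 5/5
(3,4)# 4/4
(4,0)# 3/5
(4,1)+ 1/7
(4,2)# 5/6
(4,3)# 5/5
(4,4)# 3/3
(5,0)+ 1/3
(5,1)# 3/5
(5,2)# 3/4
The smallest same-type fraction is 1/7 at (4,1), which reduces to 1/7. Any threshold above that leaves this resident unsatisfied.

1/7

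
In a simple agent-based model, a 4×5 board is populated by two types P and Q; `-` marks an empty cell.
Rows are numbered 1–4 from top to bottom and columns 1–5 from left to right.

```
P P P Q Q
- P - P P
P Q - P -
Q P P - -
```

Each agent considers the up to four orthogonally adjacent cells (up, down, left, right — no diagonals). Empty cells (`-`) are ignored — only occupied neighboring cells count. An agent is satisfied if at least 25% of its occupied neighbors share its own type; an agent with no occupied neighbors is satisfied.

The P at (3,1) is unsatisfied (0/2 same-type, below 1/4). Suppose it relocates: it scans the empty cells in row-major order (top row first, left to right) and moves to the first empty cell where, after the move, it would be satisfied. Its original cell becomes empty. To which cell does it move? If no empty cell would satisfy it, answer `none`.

Vacating (3,1). Empty cells in order:
  (2,1): 2/2 same-type → satisfied — stop here.

(2,1)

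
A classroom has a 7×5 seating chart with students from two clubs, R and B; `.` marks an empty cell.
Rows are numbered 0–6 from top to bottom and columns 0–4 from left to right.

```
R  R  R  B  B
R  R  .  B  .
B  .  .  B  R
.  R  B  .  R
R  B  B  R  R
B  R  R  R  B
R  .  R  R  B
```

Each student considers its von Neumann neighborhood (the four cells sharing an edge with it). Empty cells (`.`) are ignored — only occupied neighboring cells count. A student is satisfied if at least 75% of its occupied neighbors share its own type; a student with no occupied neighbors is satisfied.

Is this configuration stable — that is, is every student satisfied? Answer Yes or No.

(0,0)R 2/2 ✓
(0,1)R 3/3 ✓
(0,2)R 1/2 ✗
(0,3)B 2/3 ✗
(0,4)B 1/1 ✓
(1,0)R 2/3 ✗
(1,1)R 2/2 ✓
(1,3)B 2/2 ✓
(2,0)B 0/1 ✗
(2,3)B 1/2 ✗
(2,4)R 1/2 ✗
(3,1)R 0/2 ✗
(3,2)B 1/2 ✗
(3,4)R 2/2 ✓
(4,0)R 0/2 ✗
(4,1)B 1/4 ✗
(4,2)B 2/4 ✗
(4,3)R 2/3 ✗
(4,4)R 2/3 ✗
(5,0)B 0/3 ✗
(5,1)R 1/3 ✗
(5,2)R 3/4 ✓
(5,3)R 3/4 ✓
(5,4)B 1/3 ✗
(6,0)R 0/1 ✗
(6,2)R 2/2 ✓
(6,3)R 2/3 ✗
(6,4)B 1/2 ✗
For instance (0,2) has only 1/2 same-type neighbors, below 3/4.

No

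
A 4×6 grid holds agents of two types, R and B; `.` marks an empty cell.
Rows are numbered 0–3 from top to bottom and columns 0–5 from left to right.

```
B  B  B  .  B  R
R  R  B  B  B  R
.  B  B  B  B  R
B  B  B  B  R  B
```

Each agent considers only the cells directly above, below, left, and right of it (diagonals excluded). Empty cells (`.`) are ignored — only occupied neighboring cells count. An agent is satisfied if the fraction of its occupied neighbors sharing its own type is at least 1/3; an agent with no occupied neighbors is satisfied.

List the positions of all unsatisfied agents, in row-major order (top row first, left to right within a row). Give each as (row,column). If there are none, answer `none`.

(1,1), (3,4), (3,5)

(0,0)B 1/2 satisfied
(0,1)B 2/3 satisfied
(0,2)B 2/2 satisfied
(0,4)B 1/2 satisfied
(0,5)R 1/2 satisfied
(1,0)R 1/2 satisfied
(1,1)R 1/4 not
(1,2)B 3/4 satisfied
(1,3)B 3/3 satisfied
(1,4)B 3/4 satisfied
(1,5)R 2/3 satisfied
(2,1)B 2/3 satisfied
(2,2)B 4/4 satisfied
(2,3)B 4/4 satisfied
(2,4)B 2/4 satisfied
(2,5)R 1/3 satisfied
(3,0)B 1/1 satisfied
(3,1)B 3/3 satisfied
(3,2)B 3/3 satisfied
(3,3)B 2/3 satisfied
(3,4)R 0/3 not
(3,5)B 0/2 not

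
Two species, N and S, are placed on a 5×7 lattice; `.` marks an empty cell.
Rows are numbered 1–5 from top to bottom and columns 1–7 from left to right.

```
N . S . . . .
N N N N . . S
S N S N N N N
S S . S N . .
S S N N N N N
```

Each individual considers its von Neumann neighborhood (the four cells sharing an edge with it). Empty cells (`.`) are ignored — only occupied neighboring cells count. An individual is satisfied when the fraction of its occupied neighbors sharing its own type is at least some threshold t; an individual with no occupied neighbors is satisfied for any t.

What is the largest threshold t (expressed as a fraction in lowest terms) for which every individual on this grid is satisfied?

0/1

(1,1)N 1/1
(1,3)S 0/1
(2,1)N 2/3
(2,2)N 3/3
(2,3)N 2/4
(2,4)N 2/2
(2,7)S 0/1
(3,1)S 1/3
(3,2)N 1/4
(3,3)S 0/3
(3,4)N 2/4
(3,5)N 3/3
(3,6)N 2/2
(3,7)N 1/2
(4,1)S 3/3
(4,2)S 2/3
(4,4)S 0/3
(4,5)N 2/3
(5,1)S 2/2
(5,2)S 2/3
(5,3)N 1/2
(5,4)N 2/3
(5,5)N 3/3
(5,6)N 2/2
(5,7)N 1/1
The smallest same-type fraction is 0/1 at (1,3), which reduces to 0/1. Any threshold above that leaves this individual unsatisfied.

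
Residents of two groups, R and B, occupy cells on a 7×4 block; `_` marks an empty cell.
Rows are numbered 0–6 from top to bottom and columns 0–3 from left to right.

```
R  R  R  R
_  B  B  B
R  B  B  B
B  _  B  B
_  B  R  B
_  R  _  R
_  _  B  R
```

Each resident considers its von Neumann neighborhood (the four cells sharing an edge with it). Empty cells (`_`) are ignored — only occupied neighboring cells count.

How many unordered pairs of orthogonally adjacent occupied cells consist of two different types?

11

Scan each occupied cell's neighbors to the right and below so each pair is counted once.
Row 0: R(0,0)–R(0,1)= R(0,1)–R(0,2)= R(0,1)–B(1,1)≠ R(0,2)–R(0,3)= R(0,2)–B(1,2)≠ R(0,3)–B(1,3)≠  → 3/6 unlike.
Row 1: B(1,1)–B(1,2)= B(1,1)–B(2,1)= B(1,2)–B(1,3)= B(1,2)–B(2,2)= B(1,3)–B(2,3)=  → 0/5 unlike.
Row 2: R(2,0)–B(2,1)≠ R(2,0)–B(3,0)≠ B(2,1)–B(2,2)= B(2,2)–B(2,3)= B(2,2)–B(3,2)= B(2,3)–B(3,3)=  → 2/6 unlike.
Row 3: B(3,2)–B(3,3)= B(3,2)–R(4,2)≠ B(3,3)–B(4,3)=  → 1/3 unlike.
Row 4: B(4,1)–R(4,2)≠ B(4,1)–R(5,1)≠ R(4,2)–B(4,3)≠ B(4,3)–R(5,3)≠  → 4/4 unlike.
Row 5: R(5,3)–R(6,3)=  → 0/1 unlike.
Row 6: B(6,2)–R(6,3)≠  → 1/1 unlike.
Total adjacent occupied pairs: 26; unlike-type pairs: 11.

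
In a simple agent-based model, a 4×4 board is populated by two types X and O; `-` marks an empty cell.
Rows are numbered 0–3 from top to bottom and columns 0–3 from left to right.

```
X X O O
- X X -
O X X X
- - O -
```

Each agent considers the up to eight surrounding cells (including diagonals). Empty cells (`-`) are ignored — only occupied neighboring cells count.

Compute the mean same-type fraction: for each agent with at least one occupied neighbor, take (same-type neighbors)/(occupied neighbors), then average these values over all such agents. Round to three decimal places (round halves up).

Row 0: (0,0)X 2/2 · (0,1)X 3/4 · (0,2)O 1/4 · (0,3)O 1/2
Row 1: (1,1)X 5/7 · (1,2)X 5/7
Row 2: (2,0)O 0/2 · (2,1)X 3/5 · (2,2)X 4/5 · (2,3)X 2/3
Row 3: (3,2)O 0/3
Sum over 11 agents: 2/2 + 3/4 + 1/4 + 1/2 + 5/7 + 5/7 + 0/2 + 3/5 + 4/5 + 2/3 + 0/3 = 1259/210; mean = 1259/210 ÷ 11 = 1259/2310 = 0.545021… → 0.545.

0.545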